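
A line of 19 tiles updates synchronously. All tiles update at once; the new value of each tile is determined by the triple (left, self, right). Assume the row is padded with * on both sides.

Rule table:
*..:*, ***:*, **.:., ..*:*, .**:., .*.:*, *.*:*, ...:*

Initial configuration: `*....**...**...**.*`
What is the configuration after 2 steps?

.****..***..***..*.
*.**.**.*.**.*.****

*.**.**.*.**.*.****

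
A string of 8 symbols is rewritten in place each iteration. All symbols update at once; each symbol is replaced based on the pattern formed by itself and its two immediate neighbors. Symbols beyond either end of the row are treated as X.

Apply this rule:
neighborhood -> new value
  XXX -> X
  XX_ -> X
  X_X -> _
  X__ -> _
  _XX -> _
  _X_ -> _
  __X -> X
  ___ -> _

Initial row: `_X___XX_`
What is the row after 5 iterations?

____X_X_
___X____
__X____X
_X____X_
_____X__

_____X__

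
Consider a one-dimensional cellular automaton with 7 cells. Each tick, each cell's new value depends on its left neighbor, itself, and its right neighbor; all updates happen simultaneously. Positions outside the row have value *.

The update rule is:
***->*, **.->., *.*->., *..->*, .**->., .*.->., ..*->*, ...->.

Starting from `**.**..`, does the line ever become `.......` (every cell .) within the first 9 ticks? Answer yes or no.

yes

tick 1: *....**
tick 2: .*..*.*
tick 3: ..**...
tick 4: **..*.*
tick 5: *.**...
tick 6: ....*.*
tick 7: *..*...
tick 8: .**.*.*
tick 9: .......
all cells are . at tick 9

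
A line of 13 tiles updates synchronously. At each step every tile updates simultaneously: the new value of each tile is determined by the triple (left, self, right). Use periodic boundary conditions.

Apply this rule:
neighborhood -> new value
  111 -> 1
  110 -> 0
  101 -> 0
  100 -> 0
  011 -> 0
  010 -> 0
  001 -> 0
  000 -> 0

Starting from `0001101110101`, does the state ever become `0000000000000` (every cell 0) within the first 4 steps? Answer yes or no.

yes

step 1: 0000000100000
step 2: 0000000000000
all cells are 0 at step 2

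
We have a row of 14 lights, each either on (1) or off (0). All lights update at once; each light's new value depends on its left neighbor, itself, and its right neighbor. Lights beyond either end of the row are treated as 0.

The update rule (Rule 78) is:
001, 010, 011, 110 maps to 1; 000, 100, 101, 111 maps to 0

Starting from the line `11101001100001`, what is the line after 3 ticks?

tick 1: 10101011100011
tick 2: 10101010100111
tick 3: 10101010101101

10101010101101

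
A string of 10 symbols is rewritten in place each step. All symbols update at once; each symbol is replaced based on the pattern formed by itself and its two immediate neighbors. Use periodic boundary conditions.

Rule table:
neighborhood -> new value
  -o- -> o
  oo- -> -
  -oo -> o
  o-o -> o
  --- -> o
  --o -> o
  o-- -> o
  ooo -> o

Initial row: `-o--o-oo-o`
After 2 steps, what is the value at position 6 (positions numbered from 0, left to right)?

-

ooooooo-oo
oooooo-ooo
position 6 holds -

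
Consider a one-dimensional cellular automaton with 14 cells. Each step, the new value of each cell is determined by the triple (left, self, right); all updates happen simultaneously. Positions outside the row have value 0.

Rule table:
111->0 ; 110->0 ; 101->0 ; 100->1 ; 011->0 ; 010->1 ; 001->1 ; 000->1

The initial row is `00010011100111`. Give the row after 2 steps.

step 1: 11111100011000
step 2: 00000011100111

00000011100111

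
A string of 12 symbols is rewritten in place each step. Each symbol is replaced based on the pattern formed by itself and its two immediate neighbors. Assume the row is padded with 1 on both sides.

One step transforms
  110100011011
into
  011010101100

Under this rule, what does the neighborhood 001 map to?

At position 6 the neighborhood is 001; the next row has 1 there.

1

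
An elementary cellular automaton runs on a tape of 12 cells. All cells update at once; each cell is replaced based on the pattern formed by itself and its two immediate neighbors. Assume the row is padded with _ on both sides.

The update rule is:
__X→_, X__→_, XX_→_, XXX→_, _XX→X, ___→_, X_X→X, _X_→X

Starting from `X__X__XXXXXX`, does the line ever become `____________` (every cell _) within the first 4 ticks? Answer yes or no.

no

X__X__X_____
X__X__X_____  (fixed point — unchanged through tick 4)
tick 4 is X__X__X_____, still not uniform _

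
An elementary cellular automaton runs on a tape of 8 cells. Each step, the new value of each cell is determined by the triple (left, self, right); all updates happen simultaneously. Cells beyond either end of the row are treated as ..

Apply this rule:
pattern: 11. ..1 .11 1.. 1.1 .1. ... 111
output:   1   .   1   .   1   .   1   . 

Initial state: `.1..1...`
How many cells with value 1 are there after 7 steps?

6

......11
11111.11
1...1111
..1.1..1
1..1....
.....111
1111.1.1
count of 1: 6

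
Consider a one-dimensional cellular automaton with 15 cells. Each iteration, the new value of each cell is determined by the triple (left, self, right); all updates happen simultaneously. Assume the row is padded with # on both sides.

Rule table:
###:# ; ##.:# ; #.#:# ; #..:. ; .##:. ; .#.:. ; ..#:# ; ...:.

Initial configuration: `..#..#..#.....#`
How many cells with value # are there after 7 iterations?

.#..#..#.....#.
#..#..#.....#.#
#.#..#.....#.#.
##..#.....#.#.#
##.#.....#.#.#.
###.....#.#.#.#
###....#.#.#.#.
count of #: 7

7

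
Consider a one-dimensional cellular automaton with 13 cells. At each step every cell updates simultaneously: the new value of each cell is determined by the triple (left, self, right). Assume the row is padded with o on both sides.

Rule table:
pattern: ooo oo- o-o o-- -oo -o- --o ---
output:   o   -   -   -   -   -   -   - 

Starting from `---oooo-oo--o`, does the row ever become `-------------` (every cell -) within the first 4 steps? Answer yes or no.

yes

----oo-------
-------------
all cells are - at step 2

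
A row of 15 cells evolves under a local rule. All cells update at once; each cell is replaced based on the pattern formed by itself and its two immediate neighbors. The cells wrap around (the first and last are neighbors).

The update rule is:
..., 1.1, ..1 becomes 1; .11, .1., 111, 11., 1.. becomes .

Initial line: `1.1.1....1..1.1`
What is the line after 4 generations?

1..1..1...1..1.

generation 1: .1.1..111..1.1.
generation 2: 1.1..1....1.1..
generation 3: .1..1..111.1..1
generation 4: 1..1..1...1..1.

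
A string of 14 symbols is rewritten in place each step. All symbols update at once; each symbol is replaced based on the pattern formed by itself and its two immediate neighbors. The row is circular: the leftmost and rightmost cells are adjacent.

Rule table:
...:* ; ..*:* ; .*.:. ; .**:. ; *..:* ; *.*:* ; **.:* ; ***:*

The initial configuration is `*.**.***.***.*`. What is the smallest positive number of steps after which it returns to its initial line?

**.**.***.***.
.**.**.***.***
*.**.**.***.**
**.**.**.***.*
***.**.**.***.
.***.**.**.***
*.***.**.**.**
**.***.**.**.*
***.***.**.**.
.***.***.**.**
*.***.***.**.*
**.***.***.**.
.**.***.***.**
*.**.***.***.*

14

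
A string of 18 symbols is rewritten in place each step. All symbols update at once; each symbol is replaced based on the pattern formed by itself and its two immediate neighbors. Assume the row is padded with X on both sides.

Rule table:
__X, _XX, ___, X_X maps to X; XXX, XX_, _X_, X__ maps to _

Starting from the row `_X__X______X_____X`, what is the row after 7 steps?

step 1: X__X__XXXXX__XXXXX
step 2: __X__XX_____XX____
step 3: _X__XX__XXXXX__XXX
step 4: X__XX__XX_____XX__
step 5: __XX__XX__XXXXX__X
step 6: _XX__XX__XX_____XX
step 7: XX__XX__XX__XXXXX_

XX__XX__XX__XXXXX_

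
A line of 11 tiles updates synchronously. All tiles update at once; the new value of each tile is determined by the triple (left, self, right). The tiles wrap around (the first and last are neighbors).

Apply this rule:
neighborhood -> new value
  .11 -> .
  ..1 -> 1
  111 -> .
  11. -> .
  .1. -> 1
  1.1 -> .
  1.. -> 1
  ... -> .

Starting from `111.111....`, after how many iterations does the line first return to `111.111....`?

4

iteration 1: .......1..1
iteration 2: 1.....11111
iteration 3: .1...1.....
iteration 4: 111.111....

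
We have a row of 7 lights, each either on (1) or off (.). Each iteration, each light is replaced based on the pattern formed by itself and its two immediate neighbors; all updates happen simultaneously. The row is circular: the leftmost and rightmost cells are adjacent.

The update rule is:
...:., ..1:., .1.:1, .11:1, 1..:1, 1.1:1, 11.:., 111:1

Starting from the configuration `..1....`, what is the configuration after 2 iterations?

iteration 1: ..11...
iteration 2: ..1.1..

..1.1..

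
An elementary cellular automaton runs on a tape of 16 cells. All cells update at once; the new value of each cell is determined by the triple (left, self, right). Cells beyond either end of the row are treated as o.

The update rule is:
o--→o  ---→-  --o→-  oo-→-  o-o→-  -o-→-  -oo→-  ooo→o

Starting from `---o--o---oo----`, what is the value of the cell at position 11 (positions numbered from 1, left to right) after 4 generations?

o

o---o--o----o---
-o---o--o----o--
--o---o--o----o-
o--o---o--o-----
position 11 holds o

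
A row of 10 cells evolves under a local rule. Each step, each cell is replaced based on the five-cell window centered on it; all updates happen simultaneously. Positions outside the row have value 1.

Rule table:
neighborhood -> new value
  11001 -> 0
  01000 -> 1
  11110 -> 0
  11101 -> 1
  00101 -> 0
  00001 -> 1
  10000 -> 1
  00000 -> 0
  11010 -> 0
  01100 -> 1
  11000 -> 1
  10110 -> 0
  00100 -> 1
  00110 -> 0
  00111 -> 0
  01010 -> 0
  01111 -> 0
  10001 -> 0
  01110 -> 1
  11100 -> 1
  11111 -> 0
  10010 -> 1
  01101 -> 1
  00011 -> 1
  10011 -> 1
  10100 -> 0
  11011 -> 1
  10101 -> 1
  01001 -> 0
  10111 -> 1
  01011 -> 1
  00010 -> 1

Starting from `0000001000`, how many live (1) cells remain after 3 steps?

3

1100111101
0101000111
0100101000
count of 1: 3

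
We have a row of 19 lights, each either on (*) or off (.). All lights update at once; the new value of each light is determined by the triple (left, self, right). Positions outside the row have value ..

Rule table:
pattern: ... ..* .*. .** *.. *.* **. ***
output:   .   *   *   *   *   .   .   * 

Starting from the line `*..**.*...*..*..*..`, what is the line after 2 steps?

***.***..********.*

****..**.*********.
***.***..********.*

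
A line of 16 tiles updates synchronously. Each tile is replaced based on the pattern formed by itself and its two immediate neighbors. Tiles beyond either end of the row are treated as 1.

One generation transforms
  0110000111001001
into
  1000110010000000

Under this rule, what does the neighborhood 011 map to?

At position 1 the neighborhood is 011; the next row has 0 there.

0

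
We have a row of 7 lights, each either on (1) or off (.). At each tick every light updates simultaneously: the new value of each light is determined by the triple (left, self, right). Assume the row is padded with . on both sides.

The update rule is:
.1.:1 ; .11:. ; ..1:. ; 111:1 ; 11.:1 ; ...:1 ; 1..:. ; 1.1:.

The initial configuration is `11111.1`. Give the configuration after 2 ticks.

..111.1

.1111.1
..111.1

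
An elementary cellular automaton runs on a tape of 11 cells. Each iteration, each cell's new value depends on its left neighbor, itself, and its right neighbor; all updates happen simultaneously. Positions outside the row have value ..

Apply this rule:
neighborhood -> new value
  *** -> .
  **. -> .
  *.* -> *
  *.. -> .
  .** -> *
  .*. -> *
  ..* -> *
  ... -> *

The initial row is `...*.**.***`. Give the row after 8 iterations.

*...***....

******.**..
*.....**..*
*.*****..**
***.....**.
*...*****..
*.***.....*
***...*****
*...***....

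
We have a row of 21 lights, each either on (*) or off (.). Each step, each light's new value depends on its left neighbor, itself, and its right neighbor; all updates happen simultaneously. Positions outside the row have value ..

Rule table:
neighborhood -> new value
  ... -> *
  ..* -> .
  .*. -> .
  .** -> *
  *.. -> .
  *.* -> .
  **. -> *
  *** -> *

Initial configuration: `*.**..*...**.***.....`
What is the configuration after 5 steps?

step 1: ..**....*.**.***.****
step 2: *.**.**...**.***.****
step 3: ..**.**.*.**.***.****
step 4: *.**.**...**.***.****  (repeats step 2; period 2)
step 5: ..**.**.*.**.***.****

..**.**.*.**.***.****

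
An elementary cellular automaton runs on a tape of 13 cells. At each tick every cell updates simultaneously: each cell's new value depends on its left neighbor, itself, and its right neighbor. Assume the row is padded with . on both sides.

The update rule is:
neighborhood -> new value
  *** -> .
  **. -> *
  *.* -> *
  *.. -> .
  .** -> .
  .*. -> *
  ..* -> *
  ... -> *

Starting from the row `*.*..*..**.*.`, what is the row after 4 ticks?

***.**.*.***.
..**.****..*.
**.**...*.**.
.**.*.****.*.

.**.*.****.*.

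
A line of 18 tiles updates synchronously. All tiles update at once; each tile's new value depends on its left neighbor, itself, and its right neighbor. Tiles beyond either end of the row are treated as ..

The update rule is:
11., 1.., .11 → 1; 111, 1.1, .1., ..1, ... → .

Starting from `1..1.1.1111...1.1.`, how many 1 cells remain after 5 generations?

.1.....1..11.....1
..1.....1.111.....
...1......1.11....
....1.......111...
.....1......1.11..
count of 1: 4

4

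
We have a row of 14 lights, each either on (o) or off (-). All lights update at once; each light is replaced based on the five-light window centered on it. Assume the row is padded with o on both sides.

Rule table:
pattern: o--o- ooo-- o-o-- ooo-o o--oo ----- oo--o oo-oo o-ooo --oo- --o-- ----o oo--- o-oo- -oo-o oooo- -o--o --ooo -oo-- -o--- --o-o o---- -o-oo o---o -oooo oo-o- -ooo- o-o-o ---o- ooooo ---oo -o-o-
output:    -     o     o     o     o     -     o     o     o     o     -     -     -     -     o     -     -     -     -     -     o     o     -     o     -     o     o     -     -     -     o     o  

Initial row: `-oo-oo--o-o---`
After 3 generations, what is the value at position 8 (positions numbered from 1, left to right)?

-

generation 1: o-oo--o-ooo-oo
generation 2: oo--o-o-ooooo-
generation 3: -oo-oo--o---oo
position 8 holds -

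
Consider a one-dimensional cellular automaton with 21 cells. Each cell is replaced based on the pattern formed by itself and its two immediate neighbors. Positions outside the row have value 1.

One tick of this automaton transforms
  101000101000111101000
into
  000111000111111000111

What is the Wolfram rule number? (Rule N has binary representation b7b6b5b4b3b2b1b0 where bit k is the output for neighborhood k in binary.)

155

position 13: 111 → 1  (bit 7 = 1)
position 0: 110 → 0  (bit 6 = 0)
position 1: 101 → 0  (bit 5 = 0)
position 3: 100 → 1  (bit 4 = 1)
position 12: 011 → 1  (bit 3 = 1)
position 2: 010 → 0  (bit 2 = 0)
position 5: 001 → 1  (bit 1 = 1)
position 4: 000 → 1  (bit 0 = 1)
bits b7..b0 = 10011011 = 155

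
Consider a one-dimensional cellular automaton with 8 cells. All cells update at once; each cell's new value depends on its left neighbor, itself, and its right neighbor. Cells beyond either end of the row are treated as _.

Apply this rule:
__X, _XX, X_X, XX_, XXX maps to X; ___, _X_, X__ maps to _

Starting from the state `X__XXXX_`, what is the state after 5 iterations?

iteration 1: __XXXXX_
iteration 2: _XXXXXX_
iteration 3: XXXXXXX_
iteration 4: XXXXXXX_  (fixed point — unchanged through iteration 5)

XXXXXXX_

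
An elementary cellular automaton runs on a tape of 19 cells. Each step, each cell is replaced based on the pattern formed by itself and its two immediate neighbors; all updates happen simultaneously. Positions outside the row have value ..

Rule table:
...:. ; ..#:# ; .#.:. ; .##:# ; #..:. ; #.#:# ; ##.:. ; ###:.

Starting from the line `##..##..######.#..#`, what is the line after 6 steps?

..##.....#..#......

#..##..##.....#..#.
..##..##.....#..#..
.##..##.....#..#...
##..##.....#..#....
#..##.....#..#.....
..##.....#..#......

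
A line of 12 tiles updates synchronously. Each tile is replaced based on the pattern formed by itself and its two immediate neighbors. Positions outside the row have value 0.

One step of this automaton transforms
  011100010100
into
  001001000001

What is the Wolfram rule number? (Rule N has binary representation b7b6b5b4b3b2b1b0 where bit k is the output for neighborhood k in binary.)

position 2: 111 → 1  (bit 7 = 1)
position 3: 110 → 0  (bit 6 = 0)
position 8: 101 → 0  (bit 5 = 0)
position 4: 100 → 0  (bit 4 = 0)
position 1: 011 → 0  (bit 3 = 0)
position 7: 010 → 0  (bit 2 = 0)
position 0: 001 → 0  (bit 1 = 0)
position 5: 000 → 1  (bit 0 = 1)
bits b7..b0 = 10000001 = 129

129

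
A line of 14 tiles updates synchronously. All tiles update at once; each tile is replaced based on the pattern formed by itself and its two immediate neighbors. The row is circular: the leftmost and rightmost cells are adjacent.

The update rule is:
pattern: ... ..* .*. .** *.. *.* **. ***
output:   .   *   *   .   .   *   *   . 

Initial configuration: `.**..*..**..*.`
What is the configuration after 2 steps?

*.*.**.*.*.**.
****.******.**

****.******.**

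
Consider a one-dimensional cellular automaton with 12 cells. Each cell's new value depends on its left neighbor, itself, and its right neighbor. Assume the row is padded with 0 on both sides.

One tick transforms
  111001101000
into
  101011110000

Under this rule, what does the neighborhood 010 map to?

0

At position 8 the neighborhood is 010; the next row has 0 there.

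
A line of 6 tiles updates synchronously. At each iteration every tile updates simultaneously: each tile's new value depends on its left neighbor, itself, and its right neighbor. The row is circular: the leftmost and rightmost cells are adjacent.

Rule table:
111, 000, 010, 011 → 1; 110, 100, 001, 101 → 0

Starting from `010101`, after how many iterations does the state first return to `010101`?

1

010101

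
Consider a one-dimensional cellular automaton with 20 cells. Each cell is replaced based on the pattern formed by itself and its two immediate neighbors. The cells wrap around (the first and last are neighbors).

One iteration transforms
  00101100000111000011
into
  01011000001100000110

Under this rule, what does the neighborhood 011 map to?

At position 4 the neighborhood is 011; the next row has 1 there.

1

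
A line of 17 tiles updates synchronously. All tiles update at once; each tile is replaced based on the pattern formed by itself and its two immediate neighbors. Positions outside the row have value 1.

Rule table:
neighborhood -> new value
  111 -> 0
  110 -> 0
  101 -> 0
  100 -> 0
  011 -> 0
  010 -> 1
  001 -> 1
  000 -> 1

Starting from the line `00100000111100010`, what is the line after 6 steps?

00000000000111100

01101111000001110
00000000011110000
01111111100000111
00000000001111000
01111111110000011
00000000000111100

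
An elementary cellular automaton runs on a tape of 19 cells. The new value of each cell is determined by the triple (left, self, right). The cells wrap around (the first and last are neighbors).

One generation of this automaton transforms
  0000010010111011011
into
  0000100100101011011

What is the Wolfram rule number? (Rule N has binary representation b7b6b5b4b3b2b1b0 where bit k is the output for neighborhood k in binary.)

position 11: 111 → 0  (bit 7 = 0)
position 12: 110 → 1  (bit 6 = 1)
position 9: 101 → 0  (bit 5 = 0)
position 0: 100 → 0  (bit 4 = 0)
position 10: 011 → 1  (bit 3 = 1)
position 5: 010 → 0  (bit 2 = 0)
position 4: 001 → 1  (bit 1 = 1)
position 1: 000 → 0  (bit 0 = 0)
bits b7..b0 = 01001010 = 74

74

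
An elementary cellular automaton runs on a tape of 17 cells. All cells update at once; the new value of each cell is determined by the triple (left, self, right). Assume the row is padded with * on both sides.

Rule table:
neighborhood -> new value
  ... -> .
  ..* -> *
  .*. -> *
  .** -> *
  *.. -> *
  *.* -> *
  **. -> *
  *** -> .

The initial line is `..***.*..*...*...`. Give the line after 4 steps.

..*****.*****.***

step 1: ***.*******.***.*
step 2: ..***.....***.***
step 3: ***.**...**.***..
step 4: ..*****.*****.***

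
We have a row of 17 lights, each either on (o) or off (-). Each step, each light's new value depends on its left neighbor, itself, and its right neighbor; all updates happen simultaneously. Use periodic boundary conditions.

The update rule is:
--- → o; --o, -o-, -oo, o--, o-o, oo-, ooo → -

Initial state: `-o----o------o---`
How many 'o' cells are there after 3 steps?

8

---oo---oooo---oo
-o----o------o---  (repeats step 0; period 2)
step 3: ---oo---oooo---oo
count of o: 8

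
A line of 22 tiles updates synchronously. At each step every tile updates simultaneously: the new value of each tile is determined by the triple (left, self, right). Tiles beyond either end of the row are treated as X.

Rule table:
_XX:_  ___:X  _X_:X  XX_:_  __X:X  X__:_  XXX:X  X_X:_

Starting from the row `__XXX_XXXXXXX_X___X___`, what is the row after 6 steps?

_X_X_X_X__XXXXXXX_XXXX

_X_X___XXXXX__X_XXX_XX
_X_X_XX_XXX__XX__X___X
_X_X_____X__X___XX_XX_
_X_X_XXXXX_XX_XX______
_X_X__XXX________XXXXX
_X_X_X_X__XXXXXXX_XXXX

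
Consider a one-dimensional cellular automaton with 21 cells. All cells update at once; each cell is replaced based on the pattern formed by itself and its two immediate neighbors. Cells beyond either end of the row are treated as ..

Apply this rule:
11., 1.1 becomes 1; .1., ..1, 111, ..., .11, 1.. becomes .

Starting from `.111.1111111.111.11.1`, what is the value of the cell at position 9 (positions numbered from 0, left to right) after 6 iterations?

.

iteration 1: ...11......11..11.11.
iteration 2: ....1.......1...11.1.
iteration 3: .................11..
iteration 4: ..................1..
iteration 5: .....................
iteration 6: .....................
position 9 holds .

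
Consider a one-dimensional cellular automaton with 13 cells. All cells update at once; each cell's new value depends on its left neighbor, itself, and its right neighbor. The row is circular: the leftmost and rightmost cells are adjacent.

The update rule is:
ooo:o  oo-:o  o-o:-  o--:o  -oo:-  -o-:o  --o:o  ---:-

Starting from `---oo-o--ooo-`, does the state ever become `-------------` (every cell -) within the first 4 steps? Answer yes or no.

step 1: --o-o-ooo-ooo
step 2: ooo-o--oo--oo
step 3: ooo-ooo-ooo-o
step 4: ooo--oo--oo--
step 4 is ooo--oo--oo--, still not uniform -

no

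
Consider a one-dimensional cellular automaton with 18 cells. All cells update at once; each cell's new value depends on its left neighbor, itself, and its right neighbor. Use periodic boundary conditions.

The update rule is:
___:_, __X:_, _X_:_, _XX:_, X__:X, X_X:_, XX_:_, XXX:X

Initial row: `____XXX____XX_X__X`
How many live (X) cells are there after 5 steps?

X____X_X_______X__
_X______X_______X_
__X______X_______X
X__X______X_______
_X__X______X______
count of X: 3

3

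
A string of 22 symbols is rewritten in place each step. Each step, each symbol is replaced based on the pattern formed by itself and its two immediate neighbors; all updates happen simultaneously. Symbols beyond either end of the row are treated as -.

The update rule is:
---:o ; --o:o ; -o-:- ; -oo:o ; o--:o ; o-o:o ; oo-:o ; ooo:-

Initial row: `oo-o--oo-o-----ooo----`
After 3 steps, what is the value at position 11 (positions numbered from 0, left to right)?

o

ooo-ooooo-oooooo-ooooo
o-ooo---ooo----ooo---o
-oo-ooooo-oooooo-oooo-
position 11 holds o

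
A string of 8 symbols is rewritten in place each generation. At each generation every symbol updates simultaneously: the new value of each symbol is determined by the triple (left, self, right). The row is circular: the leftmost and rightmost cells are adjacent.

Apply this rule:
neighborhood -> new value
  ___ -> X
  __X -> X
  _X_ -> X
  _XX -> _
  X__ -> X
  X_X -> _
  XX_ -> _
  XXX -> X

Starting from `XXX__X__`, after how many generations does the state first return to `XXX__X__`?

_X_XXXXX
_X__XXX_
XXXX_X_X
XXX__X__

4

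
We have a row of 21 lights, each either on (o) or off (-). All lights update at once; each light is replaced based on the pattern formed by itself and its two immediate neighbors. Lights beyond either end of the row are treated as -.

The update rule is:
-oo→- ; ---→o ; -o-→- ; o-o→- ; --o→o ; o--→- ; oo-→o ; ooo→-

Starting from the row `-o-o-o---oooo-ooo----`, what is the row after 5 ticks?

o------oo---o---o-ooo
--ooooo-o-oo--oo----o
oo----o----o-o-o-ooo-
-o-ooo--ooo--------o-
o----o-o--o-ooooooo--

o----o-o--o-ooooooo--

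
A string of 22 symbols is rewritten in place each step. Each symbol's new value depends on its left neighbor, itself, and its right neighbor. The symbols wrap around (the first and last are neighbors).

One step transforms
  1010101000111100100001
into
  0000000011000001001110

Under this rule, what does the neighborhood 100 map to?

0

At position 7 the neighborhood is 100; the next row has 0 there.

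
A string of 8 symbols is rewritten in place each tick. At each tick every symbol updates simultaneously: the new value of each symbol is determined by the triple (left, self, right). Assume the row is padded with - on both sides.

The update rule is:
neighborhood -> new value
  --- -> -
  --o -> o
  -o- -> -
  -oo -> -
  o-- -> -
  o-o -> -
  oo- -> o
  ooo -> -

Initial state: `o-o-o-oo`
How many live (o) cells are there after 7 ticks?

-------o
------o-
-----o--
----o---
---o----
--o-----
-o------
count of o: 1

1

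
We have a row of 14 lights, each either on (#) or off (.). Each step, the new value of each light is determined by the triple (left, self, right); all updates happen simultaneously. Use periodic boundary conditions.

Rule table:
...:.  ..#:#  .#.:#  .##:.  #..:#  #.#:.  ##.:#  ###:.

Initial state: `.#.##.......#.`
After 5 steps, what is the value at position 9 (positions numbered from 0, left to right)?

.

##..##.....###
.###.##...#...
#..#..##.###..
######.#...###
.....#.##.#...
position 9 holds .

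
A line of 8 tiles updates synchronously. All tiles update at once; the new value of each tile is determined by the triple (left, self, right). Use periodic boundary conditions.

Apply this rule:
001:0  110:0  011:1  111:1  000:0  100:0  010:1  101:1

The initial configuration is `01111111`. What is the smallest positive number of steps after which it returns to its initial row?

step 1: 11111110
step 2: 11111101
step 3: 11111011
step 4: 11110111
step 5: 11101111
step 6: 11011111
step 7: 10111111
step 8: 01111111

8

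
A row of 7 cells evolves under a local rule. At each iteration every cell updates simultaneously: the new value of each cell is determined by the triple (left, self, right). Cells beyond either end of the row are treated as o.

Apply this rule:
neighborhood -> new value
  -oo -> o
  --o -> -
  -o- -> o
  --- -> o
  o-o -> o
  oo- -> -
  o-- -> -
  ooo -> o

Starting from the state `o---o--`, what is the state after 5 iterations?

iteration 1: --o-o--
iteration 2: --ooo--
iteration 3: --oo---
iteration 4: --o--o-
iteration 5: --o--oo

--o--oo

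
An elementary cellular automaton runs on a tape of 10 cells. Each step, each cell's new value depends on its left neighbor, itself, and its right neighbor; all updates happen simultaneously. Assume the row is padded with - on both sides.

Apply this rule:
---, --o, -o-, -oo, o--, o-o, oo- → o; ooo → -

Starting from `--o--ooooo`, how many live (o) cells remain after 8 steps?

6

oooooo---o
o----ooooo
oooooo---o  (repeats step 1; period 2)
step 8: o----ooooo
count of o: 6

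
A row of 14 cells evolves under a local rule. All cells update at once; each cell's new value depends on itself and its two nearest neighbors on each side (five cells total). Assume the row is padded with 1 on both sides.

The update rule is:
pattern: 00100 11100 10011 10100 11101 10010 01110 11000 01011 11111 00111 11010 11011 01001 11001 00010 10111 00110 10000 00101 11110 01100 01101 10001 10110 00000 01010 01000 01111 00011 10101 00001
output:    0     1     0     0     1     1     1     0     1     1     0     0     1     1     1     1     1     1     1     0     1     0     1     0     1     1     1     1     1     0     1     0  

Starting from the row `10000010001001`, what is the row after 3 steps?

11111111111011

10110101010100
11110111111010
11111111111011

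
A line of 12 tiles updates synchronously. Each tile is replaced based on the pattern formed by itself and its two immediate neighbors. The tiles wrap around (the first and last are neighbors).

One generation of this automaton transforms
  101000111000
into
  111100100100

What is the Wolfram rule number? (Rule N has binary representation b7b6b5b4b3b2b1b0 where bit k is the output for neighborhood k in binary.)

60

position 7: 111 → 0  (bit 7 = 0)
position 8: 110 → 0  (bit 6 = 0)
position 1: 101 → 1  (bit 5 = 1)
position 3: 100 → 1  (bit 4 = 1)
position 6: 011 → 1  (bit 3 = 1)
position 0: 010 → 1  (bit 2 = 1)
position 5: 001 → 0  (bit 1 = 0)
position 4: 000 → 0  (bit 0 = 0)
bits b7..b0 = 00111100 = 60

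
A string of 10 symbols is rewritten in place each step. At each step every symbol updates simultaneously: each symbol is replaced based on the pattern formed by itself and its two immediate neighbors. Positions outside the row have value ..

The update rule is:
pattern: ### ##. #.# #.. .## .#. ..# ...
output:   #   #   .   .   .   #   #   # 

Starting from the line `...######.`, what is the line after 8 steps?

#.#.#.#.#.

###.#####.
.##..####.
#.#.#.###.
#.#.#..##.
#.#.#.#.#.
#.#.#.#.#.  (fixed point — unchanged through step 8)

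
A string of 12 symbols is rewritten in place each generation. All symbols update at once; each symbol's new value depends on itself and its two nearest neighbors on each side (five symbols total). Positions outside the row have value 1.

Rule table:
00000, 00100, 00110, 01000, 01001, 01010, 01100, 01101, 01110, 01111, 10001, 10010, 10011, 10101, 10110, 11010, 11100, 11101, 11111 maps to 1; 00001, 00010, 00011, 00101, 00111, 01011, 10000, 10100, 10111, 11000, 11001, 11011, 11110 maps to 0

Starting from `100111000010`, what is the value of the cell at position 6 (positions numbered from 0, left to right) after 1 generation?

101011000000
position 6 holds 0

0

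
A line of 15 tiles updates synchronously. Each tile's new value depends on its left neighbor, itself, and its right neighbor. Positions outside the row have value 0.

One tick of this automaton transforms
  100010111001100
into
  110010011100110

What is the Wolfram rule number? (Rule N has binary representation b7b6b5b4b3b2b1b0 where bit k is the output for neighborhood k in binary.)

212

position 7: 111 → 1  (bit 7 = 1)
position 8: 110 → 1  (bit 6 = 1)
position 5: 101 → 0  (bit 5 = 0)
position 1: 100 → 1  (bit 4 = 1)
position 6: 011 → 0  (bit 3 = 0)
position 0: 010 → 1  (bit 2 = 1)
position 3: 001 → 0  (bit 1 = 0)
position 2: 000 → 0  (bit 0 = 0)
bits b7..b0 = 11010100 = 212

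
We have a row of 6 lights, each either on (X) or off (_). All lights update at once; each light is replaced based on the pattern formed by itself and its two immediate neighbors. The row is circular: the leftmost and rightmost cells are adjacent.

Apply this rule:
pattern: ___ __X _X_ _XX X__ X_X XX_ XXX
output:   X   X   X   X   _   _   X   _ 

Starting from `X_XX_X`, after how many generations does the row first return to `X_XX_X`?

1

X_XX_X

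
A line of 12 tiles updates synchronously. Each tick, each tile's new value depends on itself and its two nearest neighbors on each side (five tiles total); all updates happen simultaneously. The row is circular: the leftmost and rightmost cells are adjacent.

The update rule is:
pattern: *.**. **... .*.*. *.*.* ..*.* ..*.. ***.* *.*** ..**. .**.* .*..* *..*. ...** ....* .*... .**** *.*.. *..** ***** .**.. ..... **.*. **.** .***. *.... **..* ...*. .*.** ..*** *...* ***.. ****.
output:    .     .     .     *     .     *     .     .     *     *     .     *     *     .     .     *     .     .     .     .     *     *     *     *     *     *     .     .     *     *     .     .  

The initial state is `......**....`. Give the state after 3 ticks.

**..*.*.....

****.**..***
....*..*.**.
**..*.*.....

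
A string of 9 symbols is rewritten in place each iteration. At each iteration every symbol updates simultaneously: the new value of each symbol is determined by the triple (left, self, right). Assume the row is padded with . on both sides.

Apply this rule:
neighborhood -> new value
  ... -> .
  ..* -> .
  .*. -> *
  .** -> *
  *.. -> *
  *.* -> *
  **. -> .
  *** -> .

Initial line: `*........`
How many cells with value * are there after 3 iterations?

4

**.......
*.*......
****.....
count of *: 4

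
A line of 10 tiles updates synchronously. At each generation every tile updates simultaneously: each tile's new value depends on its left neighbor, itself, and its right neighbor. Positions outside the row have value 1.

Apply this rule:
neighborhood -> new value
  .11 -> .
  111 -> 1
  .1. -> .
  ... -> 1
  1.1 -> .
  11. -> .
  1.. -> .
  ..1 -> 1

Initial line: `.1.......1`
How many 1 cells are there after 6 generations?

...111111.
.11.1111..
.....11..1
.1111...1.
..11..11..
.1...1...1
count of 1: 3

3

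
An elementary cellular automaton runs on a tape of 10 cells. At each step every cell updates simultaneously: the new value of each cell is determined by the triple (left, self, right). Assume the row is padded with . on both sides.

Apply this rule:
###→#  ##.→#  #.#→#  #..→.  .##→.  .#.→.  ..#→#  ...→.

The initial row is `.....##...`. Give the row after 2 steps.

....#.#...
...#.#....

...#.#....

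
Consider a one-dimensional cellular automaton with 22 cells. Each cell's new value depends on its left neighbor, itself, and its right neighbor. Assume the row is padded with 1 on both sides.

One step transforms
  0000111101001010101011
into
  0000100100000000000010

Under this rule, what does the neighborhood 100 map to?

0

At position 0 the neighborhood is 100; the next row has 0 there.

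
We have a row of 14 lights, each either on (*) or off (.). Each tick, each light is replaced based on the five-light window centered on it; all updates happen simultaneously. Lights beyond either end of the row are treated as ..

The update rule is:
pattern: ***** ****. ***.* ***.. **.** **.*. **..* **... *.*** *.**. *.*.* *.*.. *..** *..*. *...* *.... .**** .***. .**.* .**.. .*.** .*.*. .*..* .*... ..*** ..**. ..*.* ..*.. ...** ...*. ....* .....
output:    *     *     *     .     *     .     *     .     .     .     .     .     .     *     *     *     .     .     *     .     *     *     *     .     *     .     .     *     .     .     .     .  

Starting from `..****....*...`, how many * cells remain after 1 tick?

tick 1: ..*.*..*..*.*.
count of *: 5

5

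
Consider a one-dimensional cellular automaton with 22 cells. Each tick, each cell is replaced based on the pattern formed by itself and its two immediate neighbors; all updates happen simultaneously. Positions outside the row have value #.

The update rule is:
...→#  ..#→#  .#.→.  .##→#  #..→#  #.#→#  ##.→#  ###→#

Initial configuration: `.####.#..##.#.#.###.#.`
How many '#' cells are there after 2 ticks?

21

######.#####.#.#####.#
#############.########
count of #: 21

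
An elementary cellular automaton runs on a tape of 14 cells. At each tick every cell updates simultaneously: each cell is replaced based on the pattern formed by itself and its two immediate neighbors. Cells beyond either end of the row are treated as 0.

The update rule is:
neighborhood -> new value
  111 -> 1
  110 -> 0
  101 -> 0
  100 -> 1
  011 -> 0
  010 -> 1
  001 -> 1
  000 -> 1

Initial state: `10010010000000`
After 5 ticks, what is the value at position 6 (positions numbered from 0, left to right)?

tick 1: 11111111111111
tick 2: 01111111111110
tick 3: 10111111111101
tick 4: 10011111111001
tick 5: 11101111110111
position 6 holds 1

1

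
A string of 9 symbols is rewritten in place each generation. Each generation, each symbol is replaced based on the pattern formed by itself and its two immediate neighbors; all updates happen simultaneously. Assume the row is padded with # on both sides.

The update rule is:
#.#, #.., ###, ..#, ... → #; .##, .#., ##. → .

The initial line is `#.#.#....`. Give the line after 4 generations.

generation 1: .#.#.####
generation 2: #.#.#.###
generation 3: .#.#.#.##
generation 4: #.#.#.#.#

#.#.#.#.#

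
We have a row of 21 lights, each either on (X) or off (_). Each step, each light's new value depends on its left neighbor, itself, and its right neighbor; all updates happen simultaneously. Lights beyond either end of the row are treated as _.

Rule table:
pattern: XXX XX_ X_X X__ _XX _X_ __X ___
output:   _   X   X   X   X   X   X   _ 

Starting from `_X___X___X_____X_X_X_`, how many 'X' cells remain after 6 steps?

XXX_XXX_XXX___XXXXXXX
X_XXX_XXX_XX_XX_____X
XXX_XXX_XXXXXXXX___XX
X_XXX_XXX______XX_XXX
XXX_XXX_XX____XXXXX_X
X_XXX_XXXXX__XX___XXX
count of X: 14

14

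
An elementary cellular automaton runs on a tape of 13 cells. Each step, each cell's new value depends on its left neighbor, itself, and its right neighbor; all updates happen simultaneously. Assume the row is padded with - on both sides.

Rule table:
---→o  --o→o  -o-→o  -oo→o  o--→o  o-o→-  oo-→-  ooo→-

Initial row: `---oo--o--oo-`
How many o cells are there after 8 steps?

step 1: oooo-oooooo-o
step 2: o----o------o
step 3: ooooooooooooo
step 4: o------------
step 5: ooooooooooooo  (repeats step 3; period 2)
step 8: o------------
count of o: 1

1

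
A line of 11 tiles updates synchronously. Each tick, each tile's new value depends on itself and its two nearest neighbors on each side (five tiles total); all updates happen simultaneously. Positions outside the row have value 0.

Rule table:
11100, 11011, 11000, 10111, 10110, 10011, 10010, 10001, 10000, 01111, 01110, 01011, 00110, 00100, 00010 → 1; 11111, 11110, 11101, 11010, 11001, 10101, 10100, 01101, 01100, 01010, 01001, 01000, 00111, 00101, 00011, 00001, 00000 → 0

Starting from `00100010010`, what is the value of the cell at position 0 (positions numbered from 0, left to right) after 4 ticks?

tick 1: 01101110110
tick 2: 01011101101
tick 3: 10111011000
tick 4: 01110110110
position 0 holds 0

0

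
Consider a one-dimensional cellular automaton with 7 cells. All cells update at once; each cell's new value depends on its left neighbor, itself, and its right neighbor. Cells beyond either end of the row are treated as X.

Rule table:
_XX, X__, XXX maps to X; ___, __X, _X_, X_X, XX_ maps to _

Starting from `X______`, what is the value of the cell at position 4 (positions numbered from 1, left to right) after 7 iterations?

_

_X_____
__X____
X__X___
_X__X__
__X__X_
X__X___  (repeats iteration 3; period 3)
iteration 7: _X__X__
position 4 holds _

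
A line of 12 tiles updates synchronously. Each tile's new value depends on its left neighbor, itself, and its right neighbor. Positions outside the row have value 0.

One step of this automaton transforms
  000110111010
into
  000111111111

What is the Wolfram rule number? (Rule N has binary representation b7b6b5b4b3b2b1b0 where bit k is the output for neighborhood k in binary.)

position 7: 111 → 1  (bit 7 = 1)
position 4: 110 → 1  (bit 6 = 1)
position 5: 101 → 1  (bit 5 = 1)
position 11: 100 → 1  (bit 4 = 1)
position 3: 011 → 1  (bit 3 = 1)
position 10: 010 → 1  (bit 2 = 1)
position 2: 001 → 0  (bit 1 = 0)
position 0: 000 → 0  (bit 0 = 0)
bits b7..b0 = 11111100 = 252

252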